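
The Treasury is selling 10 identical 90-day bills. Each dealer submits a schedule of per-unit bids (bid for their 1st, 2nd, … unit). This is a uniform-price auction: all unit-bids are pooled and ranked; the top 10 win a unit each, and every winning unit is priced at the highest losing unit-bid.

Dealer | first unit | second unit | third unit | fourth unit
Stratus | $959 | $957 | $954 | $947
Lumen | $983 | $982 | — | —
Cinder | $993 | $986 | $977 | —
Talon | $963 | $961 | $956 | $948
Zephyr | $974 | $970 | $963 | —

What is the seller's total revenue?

Total revenue: $9,590

Merging the schedules and taking the best 10: 993 (Cinder-1), 986 (Cinder-2), 983 (Lumen-1), 982 (Lumen-2), 977 (Cinder-3), 974 (Zephyr-1), 970 (Zephyr-2), 963 (Talon-1), 963 (Zephyr-3), 961 (Talon-2)
The (k+1)-th unit-bid is $959.
Allocation: Cinder 3, Lumen 2, Talon 2, Zephyr 3. Every unit priced at $959.
Revenue = 10 × 959 = $9,590.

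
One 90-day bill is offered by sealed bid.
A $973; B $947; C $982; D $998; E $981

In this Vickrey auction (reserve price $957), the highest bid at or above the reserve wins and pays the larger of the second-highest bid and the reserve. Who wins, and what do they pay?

D pays $982

Vickrey auction (reserve price $957): the highest bid at or above the reserve wins and pays the larger of the second-highest bid and the reserve.
Bids in order: 998 (D) > 982 (C) > 981 (E) > 973 (A) > 947 (B)
Highest eligible bid: D at $998.
Second-highest bid $982 exceeds the reserve $957 → payment $982.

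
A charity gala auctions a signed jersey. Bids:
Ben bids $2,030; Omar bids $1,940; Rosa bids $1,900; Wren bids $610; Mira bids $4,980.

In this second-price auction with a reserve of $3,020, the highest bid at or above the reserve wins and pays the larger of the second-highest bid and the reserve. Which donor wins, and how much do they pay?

Sorting bids: 4,980 (Mira) > 2,030 (Ben) > 1,940 (Omar) > 1,900 (Rosa) > 610 (Wren)
Highest eligible bid: Mira at $4,980.
Second-highest bid $2,030 is below the reserve $3,020, so the reserve binds → payment $3,020.

Mira pays $3,020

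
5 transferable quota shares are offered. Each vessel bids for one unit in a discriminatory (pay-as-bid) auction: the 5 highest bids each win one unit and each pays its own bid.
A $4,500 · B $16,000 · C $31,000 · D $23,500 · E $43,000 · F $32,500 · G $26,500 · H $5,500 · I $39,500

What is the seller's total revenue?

Bids ranked high→low: 43,000 (E), 39,500 (I), 32,500 (F), 31,000 (C), 26,500 (G), 23,500 (D), 16,000 (B), …
Top 5: E, I, F, C, G.
Total revenue = 43,000 + 39,500 + 32,500 + 31,000 + 26,500 = $172,500.

Total revenue: $172,500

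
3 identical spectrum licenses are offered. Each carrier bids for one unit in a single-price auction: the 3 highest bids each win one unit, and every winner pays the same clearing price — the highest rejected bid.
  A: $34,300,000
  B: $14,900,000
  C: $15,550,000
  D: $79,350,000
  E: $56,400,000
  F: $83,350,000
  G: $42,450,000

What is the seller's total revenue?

Total revenue: $127,350,000

Bids ranked high→low: 83,350,000 (F), 79,350,000 (D), 56,400,000 (E), 42,450,000 (G), 34,300,000 (A), …
Top 3: F, D, E.
Clearing price = highest rejected bid = $42,450,000.
Total revenue = 3 × $42,450,000 = $127,350,000.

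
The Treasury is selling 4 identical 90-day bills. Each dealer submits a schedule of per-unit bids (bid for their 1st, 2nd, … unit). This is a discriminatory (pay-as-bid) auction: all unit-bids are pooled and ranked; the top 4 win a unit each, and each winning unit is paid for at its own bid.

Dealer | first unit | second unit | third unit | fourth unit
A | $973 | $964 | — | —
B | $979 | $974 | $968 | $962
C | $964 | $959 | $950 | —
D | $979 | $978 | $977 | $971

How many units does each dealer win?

All unit-bids, highest first — top 4: 979 (B-1), 979 (D-1), 978 (D-2), 977 (D-3)
Next rejected bid: $974 (not a price — pay-as-bid).
Allocation: B 1, D 3.

B 1, D 3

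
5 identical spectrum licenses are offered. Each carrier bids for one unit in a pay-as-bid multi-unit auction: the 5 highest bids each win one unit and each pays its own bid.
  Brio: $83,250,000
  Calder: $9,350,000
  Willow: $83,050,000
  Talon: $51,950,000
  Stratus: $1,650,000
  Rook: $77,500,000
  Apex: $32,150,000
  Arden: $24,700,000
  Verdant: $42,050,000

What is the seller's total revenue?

Bids ranked high→low: 83,250,000 (Brio), 83,050,000 (Willow), 77,500,000 (Rook), 51,950,000 (Talon), 42,050,000 (Verdant), 32,150,000 (Apex), 24,700,000 (Arden), …
Top 5: Brio, Willow, Rook, Talon, Verdant.
Total revenue = 83,250,000 + 83,050,000 + 77,500,000 + 51,950,000 + 42,050,000 = $337,800,000.

Total revenue: $337,800,000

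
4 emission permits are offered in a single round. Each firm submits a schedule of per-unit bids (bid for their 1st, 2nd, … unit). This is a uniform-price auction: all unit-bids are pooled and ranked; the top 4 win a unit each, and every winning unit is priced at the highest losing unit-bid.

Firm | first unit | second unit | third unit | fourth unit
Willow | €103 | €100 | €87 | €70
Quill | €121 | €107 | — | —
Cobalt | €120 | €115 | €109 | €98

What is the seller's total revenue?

Total revenue: €428

Merging the schedules and taking the best 4: 121 (Quill-1), 120 (Cobalt-1), 115 (Cobalt-2), 109 (Cobalt-3)
Highest rejected unit-bid = €107.
Allocation: Cobalt 3, Quill 1. Every unit priced at €107.
Revenue = 4 × 107 = €428.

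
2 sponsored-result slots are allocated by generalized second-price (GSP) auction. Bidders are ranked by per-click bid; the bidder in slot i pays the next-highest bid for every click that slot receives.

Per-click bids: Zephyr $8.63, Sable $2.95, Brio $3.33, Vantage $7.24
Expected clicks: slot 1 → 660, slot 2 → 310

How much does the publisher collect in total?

Ranked by bid: $8.63 (Zephyr) > $7.24 (Vantage) > $3.33 (Brio) > …
Slot 1: Zephyr pays $7.24 × 660 = $4778.40
Slot 2: Vantage pays $3.33 × 310 = $1032.30
Total = $5810.70

Total revenue: $5810.70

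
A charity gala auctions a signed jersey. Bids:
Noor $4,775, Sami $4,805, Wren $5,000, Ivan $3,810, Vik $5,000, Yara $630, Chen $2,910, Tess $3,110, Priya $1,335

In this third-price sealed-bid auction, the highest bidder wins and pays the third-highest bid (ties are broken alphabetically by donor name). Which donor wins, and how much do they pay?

Rule: the highest bidder wins and pays the third-highest bid.
Bids in order: 5,000 (Vik) > 5,000 (Wren) > 4,805 (Sami) > 4,775 (Noor) > 3,810 (Ivan) > 3,110 (Tess) > …
Vik and Wren tie at $5,000; tie-break gives it to Vik.
Vik is highest; pays the third-highest bid, $4,805.

Vik pays $4,805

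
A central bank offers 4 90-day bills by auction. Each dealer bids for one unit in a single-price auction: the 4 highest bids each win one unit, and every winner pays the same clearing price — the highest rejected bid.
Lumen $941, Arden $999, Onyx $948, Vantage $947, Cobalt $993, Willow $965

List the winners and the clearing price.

Arden, Cobalt, Willow, Onyx; each pays $947

Sorting: 999 (Arden), 993 (Cobalt), 965 (Willow), 948 (Onyx), 947 (Vantage), 941 (Lumen)
Top 4: Arden, Cobalt, Willow, Onyx.
First losing bid is Vantage's $947, which sets the uniform price.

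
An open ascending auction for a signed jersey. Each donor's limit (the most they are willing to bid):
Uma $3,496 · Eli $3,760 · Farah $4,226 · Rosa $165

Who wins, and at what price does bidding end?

Sorting limits: 4,226 (Farah) > 3,760 (Eli) > 3,496 (Uma) > 165 (Rosa)
Once the price passes $3,760, only Farah is left; the hammer falls at Eli's limit of $3,760.

Farah wins at $3,760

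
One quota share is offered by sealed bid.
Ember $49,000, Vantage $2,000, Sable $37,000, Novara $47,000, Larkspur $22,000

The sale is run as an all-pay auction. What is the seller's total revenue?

Bids ranked: 49,000 (Ember) > 47,000 (Novara) > 37,000 (Sable) > 22,000 (Larkspur) > 2,000 (Vantage)
Every bidder forfeits their bid regardless of winning.
Revenue = 49,000 + 2,000 + 37,000 + 47,000 + 22,000 = $157,000.

Total revenue: $157,000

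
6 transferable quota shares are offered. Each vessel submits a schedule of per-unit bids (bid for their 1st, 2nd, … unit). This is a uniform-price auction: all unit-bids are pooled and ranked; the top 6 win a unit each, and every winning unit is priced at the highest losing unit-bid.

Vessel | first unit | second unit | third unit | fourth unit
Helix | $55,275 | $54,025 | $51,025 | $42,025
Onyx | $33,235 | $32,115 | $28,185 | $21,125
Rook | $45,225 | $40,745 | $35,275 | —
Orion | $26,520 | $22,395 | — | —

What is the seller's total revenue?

Total revenue: $211,650

All unit-bids, highest first — top 6: 55,275 (Helix-1), 54,025 (Helix-2), 51,025 (Helix-3), 45,225 (Rook-1), 42,025 (Helix-4), 40,745 (Rook-2)
The (k+1)-th unit-bid is $35,275.
Allocation: Helix 4, Rook 2. Every unit priced at $35,275.
Revenue = 6 × 35,275 = $211,650.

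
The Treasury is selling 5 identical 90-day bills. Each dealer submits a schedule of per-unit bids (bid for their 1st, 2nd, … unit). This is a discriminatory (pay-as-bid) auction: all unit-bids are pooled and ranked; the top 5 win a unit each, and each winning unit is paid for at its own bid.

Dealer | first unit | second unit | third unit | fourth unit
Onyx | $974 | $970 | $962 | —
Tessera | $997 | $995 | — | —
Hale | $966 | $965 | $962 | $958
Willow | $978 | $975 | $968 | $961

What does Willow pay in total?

Merging the schedules and taking the best 5: 997 (Tessera-1), 995 (Tessera-2), 978 (Willow-1), 975 (Willow-2), 974 (Onyx-1)
Next rejected bid: $970 (not a price — pay-as-bid).
Willow's winning unit-bids: 978 + 975 = $1,953.

Willow pays $1,953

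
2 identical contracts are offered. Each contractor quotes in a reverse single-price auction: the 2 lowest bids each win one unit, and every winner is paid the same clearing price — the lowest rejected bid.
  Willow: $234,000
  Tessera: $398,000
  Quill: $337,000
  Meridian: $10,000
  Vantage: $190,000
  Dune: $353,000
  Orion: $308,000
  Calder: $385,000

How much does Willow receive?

Bids ranked low→high: 10,000 (Meridian), 190,000 (Vantage), 234,000 (Willow), 308,000 (Orion), …
Winners (2 units): Meridian, Vantage.
First losing bid is Willow's $234,000, which sets the uniform price.
Willow does not win → is paid $0.

Willow is paid $0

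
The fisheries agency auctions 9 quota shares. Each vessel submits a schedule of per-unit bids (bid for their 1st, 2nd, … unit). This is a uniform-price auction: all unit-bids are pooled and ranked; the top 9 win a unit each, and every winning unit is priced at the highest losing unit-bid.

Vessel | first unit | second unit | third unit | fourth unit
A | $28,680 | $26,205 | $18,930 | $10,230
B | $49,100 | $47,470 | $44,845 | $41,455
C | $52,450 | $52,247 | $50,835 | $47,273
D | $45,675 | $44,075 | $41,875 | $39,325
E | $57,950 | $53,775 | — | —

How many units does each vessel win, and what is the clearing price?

Pooled unit-bids ranked (top 9): 57,950 (E-1), 53,775 (E-2), 52,450 (C-1), 52,247 (C-2), 50,835 (C-3), 49,100 (B-1), 47,470 (B-2), 47,273 (C-4), 45,675 (D-1)
First bid not allocated: $44,845.
Allocation: B 2, C 4, D 1, E 2.

B 2, C 4, D 1, E 2; clearing price $44,845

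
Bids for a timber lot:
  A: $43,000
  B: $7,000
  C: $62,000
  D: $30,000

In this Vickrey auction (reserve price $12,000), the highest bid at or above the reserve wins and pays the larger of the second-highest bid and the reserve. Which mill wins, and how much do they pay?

Bids ranked: 62,000 (C) > 43,000 (A) > 30,000 (D) > 7,000 (B)
Highest eligible bid: C at $62,000.
Second-highest bid $43,000 exceeds the reserve $12,000 → payment $43,000.

C pays $43,000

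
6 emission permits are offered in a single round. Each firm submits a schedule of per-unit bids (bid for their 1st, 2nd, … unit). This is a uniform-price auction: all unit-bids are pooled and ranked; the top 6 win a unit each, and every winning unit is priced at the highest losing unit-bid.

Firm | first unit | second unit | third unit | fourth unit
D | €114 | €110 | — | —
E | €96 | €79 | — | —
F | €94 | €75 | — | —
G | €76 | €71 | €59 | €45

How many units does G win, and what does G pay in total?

G: 1 unit, pays €75

Pooled unit-bids ranked (top 6): 114 (D-1), 110 (D-2), 96 (E-1), 94 (F-1), 79 (E-2), 76 (G-1)
First bid not allocated: €75.
G wins 1 unit(s) at €75 each.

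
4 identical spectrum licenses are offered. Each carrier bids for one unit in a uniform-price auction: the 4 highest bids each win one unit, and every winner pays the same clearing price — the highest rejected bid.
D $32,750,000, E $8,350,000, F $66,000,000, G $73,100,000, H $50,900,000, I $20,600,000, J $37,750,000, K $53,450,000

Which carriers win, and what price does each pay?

Sorting: 73,100,000 (G), 66,000,000 (F), 53,450,000 (K), 50,900,000 (H), 37,750,000 (J), 32,750,000 (D), …
The 4 highest are G, F, K, H.
First losing bid is J's $37,750,000, which sets the uniform price.

G, F, K, H; each pays $37,750,000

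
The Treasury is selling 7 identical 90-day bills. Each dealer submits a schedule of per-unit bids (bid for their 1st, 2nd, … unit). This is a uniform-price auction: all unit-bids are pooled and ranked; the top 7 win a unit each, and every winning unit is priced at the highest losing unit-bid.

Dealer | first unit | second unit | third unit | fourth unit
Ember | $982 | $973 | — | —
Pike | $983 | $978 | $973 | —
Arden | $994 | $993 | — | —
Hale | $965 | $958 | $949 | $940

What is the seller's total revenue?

Merging the schedules and taking the best 7: 994 (Arden-1), 993 (Arden-2), 983 (Pike-1), 982 (Ember-1), 978 (Pike-2), 973 (Ember-2), 973 (Pike-3)
The (k+1)-th unit-bid is $965.
Allocation: Arden 2, Ember 2, Pike 3. Every unit priced at $965.
Revenue = 7 × 965 = $6,755.

Total revenue: $6,755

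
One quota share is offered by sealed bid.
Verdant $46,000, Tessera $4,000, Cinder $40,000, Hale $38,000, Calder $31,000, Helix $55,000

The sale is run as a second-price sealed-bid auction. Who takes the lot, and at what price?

Bids ranked: 55,000 (Helix) > 46,000 (Verdant) > 40,000 (Cinder) > 38,000 (Hale) > 31,000 (Calder) > 4,000 (Tessera)
Helix wins with the highest bid; price is set by the runner-up at $46,000.

Helix pays $46,000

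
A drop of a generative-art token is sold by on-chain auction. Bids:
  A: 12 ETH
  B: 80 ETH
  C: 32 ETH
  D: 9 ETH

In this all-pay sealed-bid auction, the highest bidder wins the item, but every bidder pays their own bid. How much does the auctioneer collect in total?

All-pay sealed-bid auction: the highest bidder wins the item, but every bidder pays their own bid.
Bids ranked: 80 (B) > 32 (C) > 12 (A) > 9 (D)
B wins with the top bid; all bids are sunk regardless.
Every bidder forfeits their bid regardless of winning.
Revenue = 12 + 80 + 32 + 9 = 133 ETH.

Total revenue: 133 ETH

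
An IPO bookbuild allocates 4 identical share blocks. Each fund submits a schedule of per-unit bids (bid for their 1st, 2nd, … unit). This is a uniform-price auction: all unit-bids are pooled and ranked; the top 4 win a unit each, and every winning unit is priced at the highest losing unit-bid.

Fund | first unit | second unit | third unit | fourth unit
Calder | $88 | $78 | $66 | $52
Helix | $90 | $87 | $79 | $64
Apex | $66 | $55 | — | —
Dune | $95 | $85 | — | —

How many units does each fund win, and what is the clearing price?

Pooled unit-bids ranked (top 4): 95 (Dune-1), 90 (Helix-1), 88 (Calder-1), 87 (Helix-2)
First bid not allocated: $85.
Allocation: Calder 1, Dune 1, Helix 2.

Calder 1, Dune 1, Helix 2; clearing price $85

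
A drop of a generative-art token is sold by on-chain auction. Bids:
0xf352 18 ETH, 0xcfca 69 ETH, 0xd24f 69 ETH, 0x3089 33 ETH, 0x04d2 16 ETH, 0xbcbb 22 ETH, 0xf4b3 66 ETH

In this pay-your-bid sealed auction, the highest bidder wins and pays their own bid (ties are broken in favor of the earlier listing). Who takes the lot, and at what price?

Pay-your-bid sealed auction: the highest bidder wins and pays their own bid.
Bids ranked: 69 (0xcfca) > 69 (0xd24f) > 66 (0xf4b3) > 33 (0x3089) > 22 (0xbcbb) > 18 (0xf352) > …
Tie at 69 ETH → 0xcfca wins by tie-break.
First-price: 0xcfca pays what they bid, 69 ETH.

0xcfca pays 69 ETH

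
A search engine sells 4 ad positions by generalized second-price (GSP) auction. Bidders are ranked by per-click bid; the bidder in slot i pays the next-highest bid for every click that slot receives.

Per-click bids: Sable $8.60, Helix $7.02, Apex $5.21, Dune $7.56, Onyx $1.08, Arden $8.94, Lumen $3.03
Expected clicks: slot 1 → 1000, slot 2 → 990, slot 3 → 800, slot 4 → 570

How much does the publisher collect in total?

Per-click bids in order: $8.94 (Arden) > $8.60 (Sable) > $7.56 (Dune) > $7.02 (Helix) > $5.21 (Apex) > …
Slot 1: Arden pays $8.60 × 1000 = $8600.00
Slot 2: Sable pays $7.56 × 990 = $7484.40
Slot 3: Dune pays $7.02 × 800 = $5616.00
Slot 4: Helix pays $5.21 × 570 = $2969.70
Total = $24670.10

Total revenue: $24670.10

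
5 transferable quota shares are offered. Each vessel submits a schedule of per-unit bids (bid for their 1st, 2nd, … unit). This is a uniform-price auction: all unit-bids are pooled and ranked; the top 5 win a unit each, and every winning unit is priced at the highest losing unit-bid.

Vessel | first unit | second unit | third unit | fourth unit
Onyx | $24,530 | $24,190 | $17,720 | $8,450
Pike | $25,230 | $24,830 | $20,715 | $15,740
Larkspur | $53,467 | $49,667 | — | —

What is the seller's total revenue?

Total revenue: $120,950

Pooled unit-bids ranked (top 5): 53,467 (Larkspur-1), 49,667 (Larkspur-2), 25,230 (Pike-1), 24,830 (Pike-2), 24,530 (Onyx-1)
First bid not allocated: $24,190.
Allocation: Larkspur 2, Onyx 1, Pike 2. Every unit priced at $24,190.
Revenue = 5 × 24,190 = $120,950.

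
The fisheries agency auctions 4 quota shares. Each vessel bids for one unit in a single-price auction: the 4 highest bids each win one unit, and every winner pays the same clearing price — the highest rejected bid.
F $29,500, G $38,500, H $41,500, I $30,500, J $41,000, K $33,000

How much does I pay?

I pays $0

Bids ranked high→low: 41,500 (H), 41,000 (J), 38,500 (G), 33,000 (K), 30,500 (I), 29,500 (F)
The 4 highest are H, J, G, K.
Highest unsuccessful bid: $30,500 → clearing price.
I does not win → pays $0.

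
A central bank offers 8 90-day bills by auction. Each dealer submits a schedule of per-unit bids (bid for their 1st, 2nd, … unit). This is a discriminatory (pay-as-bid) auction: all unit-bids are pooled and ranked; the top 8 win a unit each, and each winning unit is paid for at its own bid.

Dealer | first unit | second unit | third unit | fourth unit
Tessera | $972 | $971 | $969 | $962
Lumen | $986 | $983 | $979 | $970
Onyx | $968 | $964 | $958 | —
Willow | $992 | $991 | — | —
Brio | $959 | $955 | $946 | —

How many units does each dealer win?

Lumen 4, Tessera 2, Willow 2

All unit-bids, highest first — top 8: 992 (Willow-1), 991 (Willow-2), 986 (Lumen-1), 983 (Lumen-2), 979 (Lumen-3), 972 (Tessera-1), 971 (Tessera-2), 970 (Lumen-4)
Next rejected bid: $969 (not a price — pay-as-bid).
Allocation: Lumen 4, Tessera 2, Willow 2.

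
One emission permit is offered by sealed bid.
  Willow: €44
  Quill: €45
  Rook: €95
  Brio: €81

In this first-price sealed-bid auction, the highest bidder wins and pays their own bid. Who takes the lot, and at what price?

First-price sealed-bid auction: the highest bidder wins and pays their own bid.
Sorting bids: 95 (Rook) > 81 (Brio) > 45 (Quill) > 44 (Willow)
First-price: Rook pays what they bid, €95.

Rook pays €95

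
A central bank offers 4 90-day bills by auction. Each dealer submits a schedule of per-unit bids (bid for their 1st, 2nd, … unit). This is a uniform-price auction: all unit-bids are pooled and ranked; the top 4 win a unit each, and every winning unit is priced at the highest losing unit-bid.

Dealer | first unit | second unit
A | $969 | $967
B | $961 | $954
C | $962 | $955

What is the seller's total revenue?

Total revenue: $3,820

All unit-bids, highest first — top 4: 969 (A-1), 967 (A-2), 962 (C-1), 961 (B-1)
Highest rejected unit-bid = $955.
Allocation: A 2, B 1, C 1. Every unit priced at $955.
Revenue = 4 × 955 = $3,820.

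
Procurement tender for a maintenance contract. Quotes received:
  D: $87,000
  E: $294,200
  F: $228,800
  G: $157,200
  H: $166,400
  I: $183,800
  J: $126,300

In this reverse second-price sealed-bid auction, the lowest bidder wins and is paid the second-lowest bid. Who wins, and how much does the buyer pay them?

D is paid $126,300

Rule: the lowest bidder wins and is paid the second-lowest bid.
Sorting bids: 87,000 (D) < 126,300 (J) < 157,200 (G) < 166,400 (H) < 183,800 (I) < 228,800 (F) < …
D is lowest; is paid the second-lowest bid, $126,300.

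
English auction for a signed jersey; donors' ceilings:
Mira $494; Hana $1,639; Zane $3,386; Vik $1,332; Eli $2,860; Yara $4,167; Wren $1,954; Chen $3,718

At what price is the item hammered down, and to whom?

Rule: the price rises until one bidder remains; the winner pays the price at which the last rival dropped out.
Sorting limits: 4,167 (Yara) > 3,718 (Chen) > 3,386 (Zane) > 2,860 (Eli) > 1,954 (Wren) > 1,639 (Hana) > …
Once the price passes $3,718, only Yara is left; the hammer falls at Chen's limit of $3,718.

Yara wins at $3,718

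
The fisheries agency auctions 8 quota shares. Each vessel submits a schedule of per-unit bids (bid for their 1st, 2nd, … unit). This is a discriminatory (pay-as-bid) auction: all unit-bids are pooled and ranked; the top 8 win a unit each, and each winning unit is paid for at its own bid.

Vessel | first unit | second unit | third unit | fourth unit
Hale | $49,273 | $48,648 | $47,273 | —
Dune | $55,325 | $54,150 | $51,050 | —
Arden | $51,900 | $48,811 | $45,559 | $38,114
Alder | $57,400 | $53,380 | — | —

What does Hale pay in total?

Hale pays $49,273

Pooled unit-bids ranked (top 8): 57,400 (Alder-1), 55,325 (Dune-1), 54,150 (Dune-2), 53,380 (Alder-2), 51,900 (Arden-1), 51,050 (Dune-3), 49,273 (Hale-1), 48,811 (Arden-2)
Next rejected bid: $48,648 (not a price — pay-as-bid).
Hale's winning unit-bids: 49,273 = $49,273.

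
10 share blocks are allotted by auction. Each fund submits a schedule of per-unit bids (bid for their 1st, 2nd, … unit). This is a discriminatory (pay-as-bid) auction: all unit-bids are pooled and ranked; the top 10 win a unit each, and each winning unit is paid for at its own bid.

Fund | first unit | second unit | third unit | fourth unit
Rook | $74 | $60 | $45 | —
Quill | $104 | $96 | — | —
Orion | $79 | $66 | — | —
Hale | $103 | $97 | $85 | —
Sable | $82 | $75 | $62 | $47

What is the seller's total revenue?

Total revenue: $861

Merging the schedules and taking the best 10: 104 (Quill-1), 103 (Hale-1), 97 (Hale-2), 96 (Quill-2), 85 (Hale-3), 82 (Sable-1), 79 (Orion-1), 75 (Sable-2), 74 (Rook-1), 66 (Orion-2)
Next rejected bid: $62 (not a price — pay-as-bid).
Each winning unit pays its own bid.
Revenue = 104 + 103 + 97 + 96 + 85 + 82 + 79 + 75 + 74 + 66 = $861.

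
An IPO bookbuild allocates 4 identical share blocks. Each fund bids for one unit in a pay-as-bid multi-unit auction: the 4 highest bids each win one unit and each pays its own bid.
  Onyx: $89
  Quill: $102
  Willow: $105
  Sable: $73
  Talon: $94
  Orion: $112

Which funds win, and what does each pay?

Bids ranked high→low: 112 (Orion), 105 (Willow), 102 (Quill), 94 (Talon), 89 (Onyx), 73 (Sable)
Top 4: Orion, Willow, Quill, Talon.
Each winner pays its own bid: Orion $112, Willow $105, Quill $102, Talon $94.

Orion $112, Willow $105, Quill $102, Talon $94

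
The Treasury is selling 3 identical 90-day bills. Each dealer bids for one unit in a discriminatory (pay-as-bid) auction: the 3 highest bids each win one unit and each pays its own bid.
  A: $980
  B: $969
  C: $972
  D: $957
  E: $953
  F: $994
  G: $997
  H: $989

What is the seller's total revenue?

Ordering the bids: 997 (G), 994 (F), 989 (H), 980 (A), 972 (C), …
Winners (3 units): G, F, H.
Total revenue = 997 + 994 + 989 = $2,980.

Total revenue: $2,980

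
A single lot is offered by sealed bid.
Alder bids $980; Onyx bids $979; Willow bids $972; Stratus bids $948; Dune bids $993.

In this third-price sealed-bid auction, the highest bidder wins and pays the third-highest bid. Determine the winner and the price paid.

Dune pays $979

Bids in order: 993 (Dune) > 980 (Alder) > 979 (Onyx) > 972 (Willow) > 948 (Stratus)
Dune is highest; pays the third-highest bid, $979.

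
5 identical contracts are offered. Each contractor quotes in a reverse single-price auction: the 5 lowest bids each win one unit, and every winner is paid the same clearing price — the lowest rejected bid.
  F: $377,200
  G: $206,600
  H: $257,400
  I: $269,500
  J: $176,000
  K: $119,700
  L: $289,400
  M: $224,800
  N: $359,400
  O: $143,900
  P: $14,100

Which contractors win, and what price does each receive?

Bids ranked low→high: 14,100 (P), 119,700 (K), 143,900 (O), 176,000 (J), 206,600 (G), 224,800 (M), 257,400 (H), …
The 5 lowest are P, K, O, J, G.
Lowest unsuccessful bid: $224,800 → clearing price.

P, K, O, J, G; each is paid $224,800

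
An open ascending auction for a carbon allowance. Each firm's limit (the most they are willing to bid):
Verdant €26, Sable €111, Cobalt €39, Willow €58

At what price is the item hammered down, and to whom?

Rule: the price rises until one bidder remains; the winner pays the price at which the last rival dropped out.
Sorting limits: 111 (Sable) > 58 (Willow) > 39 (Cobalt) > 26 (Verdant)
Willow is the last rival to drop out, at €58; Sable remains and wins at that price.

Sable wins at €58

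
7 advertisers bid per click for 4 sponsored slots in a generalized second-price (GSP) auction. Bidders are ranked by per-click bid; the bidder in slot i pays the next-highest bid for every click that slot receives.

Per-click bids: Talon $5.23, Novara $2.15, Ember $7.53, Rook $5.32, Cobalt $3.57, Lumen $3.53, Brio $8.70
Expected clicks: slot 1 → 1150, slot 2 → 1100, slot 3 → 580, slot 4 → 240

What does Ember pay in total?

Ranked by bid: $8.70 (Brio) > $7.53 (Ember) > $5.32 (Rook) > $5.23 (Talon) > $3.57 (Cobalt) > …
Ember holds slot 2 → pays next bid $5.32 × 1100 clicks = $5852.00.

Ember pays $5852.00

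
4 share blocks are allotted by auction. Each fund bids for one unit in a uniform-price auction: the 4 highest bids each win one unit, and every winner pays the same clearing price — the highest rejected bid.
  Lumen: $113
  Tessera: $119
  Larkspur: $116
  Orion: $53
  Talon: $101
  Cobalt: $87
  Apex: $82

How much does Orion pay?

Sorting: 119 (Tessera), 116 (Larkspur), 113 (Lumen), 101 (Talon), 87 (Cobalt), 82 (Apex), …
Top 4: Tessera, Larkspur, Lumen, Talon.
Highest unsuccessful bid: $87 → clearing price.
Orion does not win → pays $0.

Orion pays $0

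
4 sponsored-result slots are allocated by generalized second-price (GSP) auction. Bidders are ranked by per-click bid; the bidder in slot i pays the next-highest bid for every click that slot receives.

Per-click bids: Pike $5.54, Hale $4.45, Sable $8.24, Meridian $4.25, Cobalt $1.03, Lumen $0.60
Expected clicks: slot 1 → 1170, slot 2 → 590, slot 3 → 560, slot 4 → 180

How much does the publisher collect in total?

Total revenue: $11672.70

Sorting advertisers: $8.24 (Sable) > $5.54 (Pike) > $4.45 (Hale) > $4.25 (Meridian) > $1.03 (Cobalt) > …
Slot 1: Sable pays $5.54 × 1170 = $6481.80
Slot 2: Pike pays $4.45 × 590 = $2625.50
Slot 3: Hale pays $4.25 × 560 = $2380.00
Slot 4: Meridian pays $1.03 × 180 = $185.40
Total = $11672.70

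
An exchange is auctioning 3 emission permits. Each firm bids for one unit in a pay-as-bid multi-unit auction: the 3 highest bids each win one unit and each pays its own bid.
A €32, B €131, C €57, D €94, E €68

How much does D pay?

Sorting: 131 (B), 94 (D), 68 (E), 57 (C), 32 (A)
Winners (3 units): B, D, E.
D wins → own bid €94.

D pays €94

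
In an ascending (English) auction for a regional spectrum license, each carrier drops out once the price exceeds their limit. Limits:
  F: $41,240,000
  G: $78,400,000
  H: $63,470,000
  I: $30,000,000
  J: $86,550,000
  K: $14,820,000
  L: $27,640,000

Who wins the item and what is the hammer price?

Limits in order: 86,550,000 (J) > 78,400,000 (G) > 63,470,000 (H) > 41,240,000 (F) > 30,000,000 (I) > 27,640,000 (L) > …
Once the price passes $78,400,000, only J is left; the hammer falls at G's limit of $78,400,000.

J wins at $78,400,000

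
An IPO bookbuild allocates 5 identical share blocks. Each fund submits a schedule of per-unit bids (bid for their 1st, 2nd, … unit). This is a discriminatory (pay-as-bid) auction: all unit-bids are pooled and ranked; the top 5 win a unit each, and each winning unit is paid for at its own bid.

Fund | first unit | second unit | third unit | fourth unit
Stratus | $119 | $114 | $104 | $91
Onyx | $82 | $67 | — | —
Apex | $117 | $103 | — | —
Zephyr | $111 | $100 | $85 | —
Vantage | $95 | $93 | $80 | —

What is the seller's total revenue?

All unit-bids, highest first — top 5: 119 (Stratus-1), 117 (Apex-1), 114 (Stratus-2), 111 (Zephyr-1), 104 (Stratus-3)
Next rejected bid: $103 (not a price — pay-as-bid).
Each winning unit pays its own bid.
Revenue = 119 + 117 + 114 + 111 + 104 = $565.

Total revenue: $565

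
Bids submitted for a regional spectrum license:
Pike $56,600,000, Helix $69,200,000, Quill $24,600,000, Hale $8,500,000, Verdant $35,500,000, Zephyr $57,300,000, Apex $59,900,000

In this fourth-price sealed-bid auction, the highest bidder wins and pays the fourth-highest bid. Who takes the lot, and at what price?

Sorting bids: 69,200,000 (Helix) > 59,900,000 (Apex) > 57,300,000 (Zephyr) > 56,600,000 (Pike) > 35,500,000 (Verdant) > 24,600,000 (Quill) > …
Helix is highest; pays the fourth-highest bid, $56,600,000.

Helix pays $56,600,000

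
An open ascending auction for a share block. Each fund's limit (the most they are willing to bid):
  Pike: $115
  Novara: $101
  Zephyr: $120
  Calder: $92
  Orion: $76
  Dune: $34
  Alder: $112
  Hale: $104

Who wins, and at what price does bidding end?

Sorting limits: 120 (Zephyr) > 115 (Pike) > 112 (Alder) > 104 (Hale) > 101 (Novara) > 92 (Calder) > …
Bidding ends when Pike exits at $115; Zephyr takes it.

Zephyr wins at $115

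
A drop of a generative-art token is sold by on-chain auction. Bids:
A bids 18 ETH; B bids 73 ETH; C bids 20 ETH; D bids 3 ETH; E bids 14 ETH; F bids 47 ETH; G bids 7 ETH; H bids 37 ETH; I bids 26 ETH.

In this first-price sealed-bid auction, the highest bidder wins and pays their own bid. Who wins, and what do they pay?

Bids in order: 73 (B) > 47 (F) > 37 (H) > 26 (I) > 20 (C) > 18 (A) > …
First-price: B pays what they bid, 73 ETH.

B pays 73 ETH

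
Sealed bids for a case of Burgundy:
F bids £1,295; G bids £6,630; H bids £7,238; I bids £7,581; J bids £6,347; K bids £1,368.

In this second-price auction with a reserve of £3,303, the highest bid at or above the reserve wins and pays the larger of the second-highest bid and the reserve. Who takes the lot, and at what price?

Sorting bids: 7,581 (I) > 7,238 (H) > 6,630 (G) > 6,347 (J) > 1,368 (K) > 1,295 (F)
I has the top bid at or above the reserve (£7,581).
max(second-highest £7,238, reserve £3,303) = £7,238; the reserve does not bind.

I pays £7,238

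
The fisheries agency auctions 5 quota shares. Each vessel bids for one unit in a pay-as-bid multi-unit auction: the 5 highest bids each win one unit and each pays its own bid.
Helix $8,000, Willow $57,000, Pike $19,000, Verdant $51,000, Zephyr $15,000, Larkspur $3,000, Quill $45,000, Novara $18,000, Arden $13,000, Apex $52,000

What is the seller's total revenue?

Total revenue: $224,000

Bids ranked high→low: 57,000 (Willow), 52,000 (Apex), 51,000 (Verdant), 45,000 (Quill), 19,000 (Pike), 18,000 (Novara), 15,000 (Zephyr), …
The 5 highest are Willow, Apex, Verdant, Quill, Pike.
Total revenue = 57,000 + 52,000 + 51,000 + 45,000 + 19,000 = $224,000.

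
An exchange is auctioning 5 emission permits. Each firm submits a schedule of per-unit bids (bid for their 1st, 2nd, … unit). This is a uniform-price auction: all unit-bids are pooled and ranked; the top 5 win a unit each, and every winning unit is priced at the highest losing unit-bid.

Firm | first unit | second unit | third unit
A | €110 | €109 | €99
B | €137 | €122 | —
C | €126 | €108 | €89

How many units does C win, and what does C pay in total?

Merging the schedules and taking the best 5: 137 (B-1), 126 (C-1), 122 (B-2), 110 (A-1), 109 (A-2)
The (k+1)-th unit-bid is €108.
C wins 1 unit(s) at €108 each.

C: 1 unit, pays €108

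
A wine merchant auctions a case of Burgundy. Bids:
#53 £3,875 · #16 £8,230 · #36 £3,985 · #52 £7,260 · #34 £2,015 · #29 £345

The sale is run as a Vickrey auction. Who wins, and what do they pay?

#16 pays £7,260

Bids in order: 8,230 (#16) > 7,260 (#52) > 3,985 (#36) > 3,875 (#53) > 2,015 (#34) > 345 (#29)
#16 wins with the highest bid; price is set by the runner-up at £7,260.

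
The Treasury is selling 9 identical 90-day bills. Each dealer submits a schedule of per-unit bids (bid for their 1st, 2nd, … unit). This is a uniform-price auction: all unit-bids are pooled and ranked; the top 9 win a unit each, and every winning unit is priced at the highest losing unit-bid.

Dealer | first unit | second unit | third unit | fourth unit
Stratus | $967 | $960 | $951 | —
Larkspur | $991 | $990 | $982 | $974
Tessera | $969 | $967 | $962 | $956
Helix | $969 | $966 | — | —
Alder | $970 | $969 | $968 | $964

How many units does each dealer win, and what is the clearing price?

Alder 3, Helix 1, Larkspur 4, Tessera 1; clearing price $967

All unit-bids, highest first — top 9: 991 (Larkspur-1), 990 (Larkspur-2), 982 (Larkspur-3), 974 (Larkspur-4), 970 (Alder-1), 969 (Tessera-1), 969 (Helix-1), 969 (Alder-2), 968 (Alder-3)
The (k+1)-th unit-bid is $967.
Allocation: Alder 3, Helix 1, Larkspur 4, Tessera 1.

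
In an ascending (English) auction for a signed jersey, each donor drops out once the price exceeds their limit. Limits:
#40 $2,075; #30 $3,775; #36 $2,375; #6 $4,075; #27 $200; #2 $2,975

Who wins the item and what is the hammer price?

Sorting limits: 4,075 (#6) > 3,775 (#30) > 2,975 (#2) > 2,375 (#36) > 2,075 (#40) > 200 (#27)
#30 is the last rival to drop out, at $3,775; #6 remains and wins at that price.

#6 wins at $3,775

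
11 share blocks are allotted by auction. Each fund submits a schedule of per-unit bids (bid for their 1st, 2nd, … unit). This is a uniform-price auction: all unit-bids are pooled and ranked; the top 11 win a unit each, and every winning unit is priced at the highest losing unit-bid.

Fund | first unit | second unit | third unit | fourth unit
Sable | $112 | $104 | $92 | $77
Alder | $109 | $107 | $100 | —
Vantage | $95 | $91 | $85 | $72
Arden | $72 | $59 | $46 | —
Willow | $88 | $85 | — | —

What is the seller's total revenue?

Total revenue: $847

All unit-bids, highest first — top 11: 112 (Sable-1), 109 (Alder-1), 107 (Alder-2), 104 (Sable-2), 100 (Alder-3), 95 (Vantage-1), 92 (Sable-3), 91 (Vantage-2), 88 (Willow-1), 85 (Vantage-3), 85 (Willow-2)
First bid not allocated: $77.
Allocation: Alder 3, Sable 3, Vantage 3, Willow 2. Every unit priced at $77.
Revenue = 11 × 77 = $847.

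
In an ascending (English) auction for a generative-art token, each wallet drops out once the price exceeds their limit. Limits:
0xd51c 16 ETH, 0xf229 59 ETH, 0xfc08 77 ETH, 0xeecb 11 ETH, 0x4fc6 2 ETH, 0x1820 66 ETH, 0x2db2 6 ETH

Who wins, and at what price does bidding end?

0xfc08 wins at 66 ETH

Ascending (English) auction: the price rises until one bidder remains; the winner pays the price at which the last rival dropped out.
Sorting limits: 77 (0xfc08) > 66 (0x1820) > 59 (0xf229) > 16 (0xd51c) > 11 (0xeecb) > 6 (0x2db2) > …
Bidding ends when 0x1820 exits at 66 ETH; 0xfc08 takes it.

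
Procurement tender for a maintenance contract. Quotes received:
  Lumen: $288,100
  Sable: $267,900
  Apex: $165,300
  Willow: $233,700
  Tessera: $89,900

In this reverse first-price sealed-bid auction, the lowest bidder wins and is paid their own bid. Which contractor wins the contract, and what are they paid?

Tessera is paid $89,900

Bids in order: 89,900 (Tessera) < 165,300 (Apex) < 233,700 (Willow) < 267,900 (Sable) < 288,100 (Lumen)
Tessera is lowest → is paid own bid, $89,900.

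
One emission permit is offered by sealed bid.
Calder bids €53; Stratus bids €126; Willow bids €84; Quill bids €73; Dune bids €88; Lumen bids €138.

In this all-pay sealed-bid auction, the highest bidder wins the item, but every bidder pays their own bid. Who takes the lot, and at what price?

Lumen pays €138

Bids ranked: 138 (Lumen) > 126 (Stratus) > 88 (Dune) > 84 (Willow) > 73 (Quill) > 53 (Calder)
Lumen wins with the top bid; all bids are sunk regardless.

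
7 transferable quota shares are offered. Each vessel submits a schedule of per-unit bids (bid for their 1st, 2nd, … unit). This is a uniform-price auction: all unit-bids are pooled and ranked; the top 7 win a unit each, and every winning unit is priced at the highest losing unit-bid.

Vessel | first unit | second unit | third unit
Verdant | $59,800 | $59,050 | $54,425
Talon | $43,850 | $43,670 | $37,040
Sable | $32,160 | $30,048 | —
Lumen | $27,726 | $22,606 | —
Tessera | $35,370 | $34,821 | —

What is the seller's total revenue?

Total revenue: $243,747

Merging the schedules and taking the best 7: 59,800 (Verdant-1), 59,050 (Verdant-2), 54,425 (Verdant-3), 43,850 (Talon-1), 43,670 (Talon-2), 37,040 (Talon-3), 35,370 (Tessera-1)
The (k+1)-th unit-bid is $34,821.
Allocation: Talon 3, Tessera 1, Verdant 3. Every unit priced at $34,821.
Revenue = 7 × 34,821 = $243,747.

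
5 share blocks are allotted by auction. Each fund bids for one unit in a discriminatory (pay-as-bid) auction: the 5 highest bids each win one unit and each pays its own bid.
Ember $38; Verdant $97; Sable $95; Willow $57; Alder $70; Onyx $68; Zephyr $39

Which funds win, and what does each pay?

Verdant $97, Sable $95, Alder $70, Onyx $68, Willow $57

Sorting: 97 (Verdant), 95 (Sable), 70 (Alder), 68 (Onyx), 57 (Willow), 39 (Zephyr), 38 (Ember)
Winners (5 units): Verdant, Sable, Alder, Onyx, Willow.
Each winner pays its own bid: Verdant $97, Sable $95, Alder $70, Onyx $68, Willow $57.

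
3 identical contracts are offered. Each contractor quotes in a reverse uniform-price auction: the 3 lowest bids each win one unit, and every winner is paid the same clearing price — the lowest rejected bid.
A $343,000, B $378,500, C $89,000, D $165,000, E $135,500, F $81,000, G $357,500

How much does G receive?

Bids ranked low→high: 81,000 (F), 89,000 (C), 135,500 (E), 165,000 (D), 343,000 (A), …
Lowest 3: F, C, E.
First losing bid is D's $165,000, which sets the uniform price.
G does not win → is paid $0.

G is paid $0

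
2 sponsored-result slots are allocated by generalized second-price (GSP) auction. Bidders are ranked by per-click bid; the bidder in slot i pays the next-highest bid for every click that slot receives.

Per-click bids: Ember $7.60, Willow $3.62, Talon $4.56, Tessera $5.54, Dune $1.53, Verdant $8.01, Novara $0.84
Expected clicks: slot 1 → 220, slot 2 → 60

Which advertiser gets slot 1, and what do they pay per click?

Verdant; $7.60 per click

Ranked by bid: $8.01 (Verdant) > $7.60 (Ember) > $5.54 (Tessera) > …
Slot 1 goes to the first-ranked bidder, Verdant, who pays the next bid down: $7.60/click.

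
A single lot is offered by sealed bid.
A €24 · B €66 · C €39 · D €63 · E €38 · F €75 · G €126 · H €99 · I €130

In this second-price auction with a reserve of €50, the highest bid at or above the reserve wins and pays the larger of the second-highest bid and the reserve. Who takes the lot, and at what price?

I pays €126

Rule: the highest bid at or above the reserve wins and pays the larger of the second-highest bid and the reserve.
Bids in order: 130 (I) > 126 (G) > 99 (H) > 75 (F) > 66 (B) > 63 (D) > …
Highest eligible bid: I at €130.
Second-highest bid €126 exceeds the reserve €50 → payment €126.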